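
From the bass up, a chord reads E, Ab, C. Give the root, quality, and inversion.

Ab augmented, second inversion

The pitch classes E, Ab, C arrange in thirds as Ab–C–E: an Ab augmented triad.
The lowest note is E, the fifth of the chord, so this is second inversion (figured bass 6/4).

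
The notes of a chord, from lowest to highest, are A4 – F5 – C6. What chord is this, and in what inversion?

F major, first inversion

The pitch classes A, F, C arrange in thirds as F–A–C: an F major triad.
The lowest note is A, the third of the chord, so this is first inversion (figured bass 6).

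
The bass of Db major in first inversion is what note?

F

The third of Db major (Db–F–Ab) is F; that is the bass in first inversion.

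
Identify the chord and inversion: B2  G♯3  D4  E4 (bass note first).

E dominant seventh, second inversion

The distinct note names are B, G#, D, E. Stacked in thirds they read E–G#–B–D, which is a dominant seventh chord on E.
With the fifth (B) in the bass, the chord is in second inversion (figured bass 4/3).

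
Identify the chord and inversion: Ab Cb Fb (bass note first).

Fb major, first inversion

The distinct note names are Ab, Cb, Fb. Stacked in thirds they read Fb–Ab–Cb, which is a major triad on Fb.
With the third (Ab) in the bass, the chord is in first inversion (figured bass 6).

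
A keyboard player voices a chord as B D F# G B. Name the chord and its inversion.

G major seventh, first inversion

Reducing to letter names: B, D, F#, G. These stack in thirds as G–B–D–F# — a G major seventh chord.
B is the third of G major seventh; third in the bass means first inversion (figured bass 6/5).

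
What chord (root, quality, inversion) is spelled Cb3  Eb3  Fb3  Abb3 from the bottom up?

Fb minor-major seventh, second inversion

The pitch classes Cb, Eb, Fb, Abb arrange in thirds as Fb–Abb–Cb–Eb: an Fb minor-major seventh chord.
Cb is the fifth of Fb minor-major seventh; fifth in the bass means second inversion (figured bass 4/3).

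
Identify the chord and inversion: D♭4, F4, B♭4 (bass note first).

Bb minor, first inversion

Reducing to letter names: Db, F, Bb. These stack in thirds as Bb–Db–F — a Bb minor triad.
Db is the third of Bb minor; third in the bass means first inversion (figured bass 6).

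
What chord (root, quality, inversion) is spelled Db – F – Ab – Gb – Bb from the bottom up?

Reducing to letter names: Db, F, Ab, Gb, Bb. These stack in thirds as Gb–Bb–Db–F–Ab — a Gb major ninth chord.
The lowest note is Db, the fifth of the chord, so this is second inversion.

Gb major ninth, second inversion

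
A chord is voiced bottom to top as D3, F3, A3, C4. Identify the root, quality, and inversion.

Reducing to letter names: D, F, A, C. These stack in thirds as D–F–A–C — a D minor seventh chord.
With the root (D) in the bass, the chord is in root position (figured bass 7).

D minor seventh, root position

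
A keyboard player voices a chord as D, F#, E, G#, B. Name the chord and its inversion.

The pitch classes D, F#, E, G#, B arrange in thirds as E–G#–B–D–F#: an E dominant ninth chord.
With the seventh (D) in the bass, the chord is in third inversion.

E dominant ninth, third inversion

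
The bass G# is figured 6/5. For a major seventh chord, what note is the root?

E

The figures 6/5 mean the third of the chord is in the bass. If G# is the third of a major seventh chord, the root is E (chord tones E–G#–B–D#).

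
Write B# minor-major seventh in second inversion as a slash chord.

B#m(maj7)/F##

Second inversion of B# minor-major seventh has the fifth (F##) in the bass. As a slash chord: B#m(maj7)/F##.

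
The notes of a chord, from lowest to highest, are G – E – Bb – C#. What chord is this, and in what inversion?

C# diminished seventh, second inversion

The pitch classes G, E, Bb, C# arrange in thirds as C#–E–G–Bb: a C# diminished seventh chord.
G is the fifth of C# diminished seventh; fifth in the bass means second inversion (figured bass 4/3).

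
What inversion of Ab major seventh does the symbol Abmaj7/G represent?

third inversion

Abmaj7/G means Ab major seventh with G in the bass. G is the seventh of Ab major seventh (Ab–C–Eb–G), so this is third inversion.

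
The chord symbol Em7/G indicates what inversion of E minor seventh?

Em7/G means E minor seventh with G in the bass. G is the third of E minor seventh (E–G–B–D), so this is first inversion.

first inversion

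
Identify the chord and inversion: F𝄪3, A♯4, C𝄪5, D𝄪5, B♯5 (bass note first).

The pitch classes F##, A#, C##, D##, B# arrange in thirds as B#–D##–F##–A#–C##: a B# dominant ninth chord.
With the fifth (F##) in the bass, the chord is in second inversion.

B# dominant ninth, second inversion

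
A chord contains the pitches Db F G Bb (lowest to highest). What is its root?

Db, F, G, Bb are the tones of a G half-diminished seventh chord (G–Bb–Db–F), making G the root.

G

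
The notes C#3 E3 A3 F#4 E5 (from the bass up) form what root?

The distinct letter names are C#, E, A, F#. Arranged as a stack of thirds they read F#–A–C#–E, so F# is the root (an F# minor seventh chord).

F#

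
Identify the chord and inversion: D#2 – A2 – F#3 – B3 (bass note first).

B dominant seventh, first inversion

The pitch classes D#, A, F#, B arrange in thirds as B–D#–F#–A: a B dominant seventh chord.
The lowest note is D#, the third of the chord, so this is first inversion (figured bass 6/5).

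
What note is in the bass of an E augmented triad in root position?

The root of E augmented (E–G#–B#) is E; that is the bass in root position.

E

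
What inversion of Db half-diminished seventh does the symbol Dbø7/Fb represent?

Dbø7/Fb means Db half-diminished seventh with Fb in the bass. Fb is the third of Db half-diminished seventh (Db–Fb–Abb–Cb), so this is first inversion.

first inversion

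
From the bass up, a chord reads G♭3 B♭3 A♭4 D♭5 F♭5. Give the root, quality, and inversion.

Gb dominant ninth, root position

The pitch classes Gb, Bb, Ab, Db, Fb arrange in thirds as Gb–Bb–Db–Fb–Ab: a Gb dominant ninth chord.
With the root (Gb) in the bass, the chord is in root position.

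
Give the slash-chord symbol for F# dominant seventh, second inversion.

Second inversion of F# dominant seventh has the fifth (C#) in the bass. As a slash chord: F#7/C#.

F#7/C#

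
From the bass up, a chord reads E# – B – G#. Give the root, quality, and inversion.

E# diminished, root position

The distinct note names are E#, B, G#. Stacked in thirds they read E#–G#–B, which is a diminished triad on E#.
With the root (E#) in the bass, the chord is in root position (figured bass 5/3).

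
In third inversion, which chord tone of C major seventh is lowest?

B

The seventh of C major seventh (C–E–G–B) is B; that is the bass in third inversion.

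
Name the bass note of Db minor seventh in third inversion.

In third inversion the seventh is lowest. For Db minor seventh (Db–Fb–Ab–Cb) that is Cb.

Cb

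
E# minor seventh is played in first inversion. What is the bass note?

E# minor seventh is E#–G#–B#–D#. First inversion places the third in the bass: G#.

G#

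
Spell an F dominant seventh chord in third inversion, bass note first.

F dominant seventh is F–A–C–Eb. Third inversion puts the seventh (Eb) in the bass, with the remaining tones above: Eb, F, A, C.

Eb, F, A, C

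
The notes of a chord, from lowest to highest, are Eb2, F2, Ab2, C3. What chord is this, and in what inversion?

F minor seventh, third inversion

The distinct note names are Eb, F, Ab, C. Stacked in thirds they read F–Ab–C–Eb, which is a minor seventh chord on F.
Eb is the seventh of F minor seventh; seventh in the bass means third inversion (figured bass 4/2).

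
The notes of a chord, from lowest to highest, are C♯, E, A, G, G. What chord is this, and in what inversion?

The distinct note names are C#, E, A, G. Stacked in thirds they read A–C#–E–G, which is a dominant seventh chord on A.
The lowest note is C#, the third of the chord, so this is first inversion (figured bass 6/5).

A dominant seventh, first inversion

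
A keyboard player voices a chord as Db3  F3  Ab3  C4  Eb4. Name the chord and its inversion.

Db major ninth, root position

The pitch classes Db, F, Ab, C, Eb arrange in thirds as Db–F–Ab–C–Eb: a Db major ninth chord.
With the root (Db) in the bass, the chord is in root position.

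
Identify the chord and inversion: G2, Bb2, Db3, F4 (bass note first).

Reducing to letter names: G, Bb, Db, F. These stack in thirds as G–Bb–Db–F — a G half-diminished seventh chord.
The lowest note is G, the root of the chord, so this is root position (figured bass 7).

G half-diminished seventh, root position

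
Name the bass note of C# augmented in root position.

C#

The root of C# augmented (C#–E#–G##) is C#; that is the bass in root position.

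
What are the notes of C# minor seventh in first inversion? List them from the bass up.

E, G#, B, C#

The chord tones are C#–E–G#–B. With the third (E) lowest for first inversion: E, G#, B, C#.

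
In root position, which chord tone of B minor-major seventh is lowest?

B

B minor-major seventh is B–D–F#–A#. Root position places the root in the bass: B.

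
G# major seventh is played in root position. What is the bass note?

G#

G# major seventh is G#–B#–D#–F##. Root position places the root in the bass: G#.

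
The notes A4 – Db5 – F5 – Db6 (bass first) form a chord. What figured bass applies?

The notes A, Db, F stack in thirds as Db–F–A — a Db augmented triad. The bass A is the fifth, so this is second inversion: figured 6/4.

6/4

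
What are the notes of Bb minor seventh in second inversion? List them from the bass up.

F, Ab, Bb, Db

The chord tones are Bb–Db–F–Ab. With the fifth (F) lowest for second inversion: F, Ab, Bb, Db.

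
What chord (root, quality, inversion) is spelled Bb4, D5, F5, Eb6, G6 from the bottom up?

The distinct note names are Bb, D, F, Eb, G. Stacked in thirds they read Eb–G–Bb–D–F, which is a major ninth chord on Eb.
The lowest note is Bb, the fifth of the chord, so this is second inversion.

Eb major ninth, second inversion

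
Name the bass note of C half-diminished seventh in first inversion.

In first inversion the third is lowest. For C half-diminished seventh (C–Eb–Gb–Bb) that is Eb.

Eb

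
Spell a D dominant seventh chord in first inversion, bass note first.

The chord tones are D–F#–A–C. With the third (F#) lowest for first inversion: F#, A, C, D.

F#, A, C, D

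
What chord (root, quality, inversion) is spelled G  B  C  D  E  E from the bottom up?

Reducing to letter names: G, B, C, D, E. These stack in thirds as C–E–G–B–D — a C major ninth chord.
G is the fifth of C major ninth; fifth in the bass means second inversion.

C major ninth, second inversion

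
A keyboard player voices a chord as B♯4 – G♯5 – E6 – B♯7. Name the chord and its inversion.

The pitch classes B#, G#, E arrange in thirds as E–G#–B#: an E augmented triad.
The lowest note is B#, the fifth of the chord, so this is second inversion (figured bass 6/4).

E augmented, second inversion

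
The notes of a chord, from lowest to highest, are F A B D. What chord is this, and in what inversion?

Reducing to letter names: F, A, B, D. These stack in thirds as B–D–F–A — a B half-diminished seventh chord.
The lowest note is F, the fifth of the chord, so this is second inversion (figured bass 4/3).

B half-diminished seventh, second inversion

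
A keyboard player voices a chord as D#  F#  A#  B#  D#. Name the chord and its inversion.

B# half-diminished seventh, first inversion

The distinct note names are D#, F#, A#, B#. Stacked in thirds they read B#–D#–F#–A#, which is a half-diminished seventh chord on B#.
D# is the third of B# half-diminished seventh; third in the bass means first inversion (figured bass 6/5).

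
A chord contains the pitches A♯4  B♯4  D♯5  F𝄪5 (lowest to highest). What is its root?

The distinct letter names are A#, B#, D#, F##. Arranged as a stack of thirds they read B#–D#–F##–A#, so B# is the root (a B# minor seventh chord).

B#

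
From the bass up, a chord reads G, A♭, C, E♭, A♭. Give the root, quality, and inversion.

The distinct note names are G, Ab, C, Eb. Stacked in thirds they read Ab–C–Eb–G, which is a major seventh chord on Ab.
The lowest note is G, the seventh of the chord, so this is third inversion (figured bass 4/2).

Ab major seventh, third inversion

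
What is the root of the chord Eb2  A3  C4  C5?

A

Reordering Eb, A, C into stacked thirds gives A–C–Eb; the bottom of that stack, A, is the root.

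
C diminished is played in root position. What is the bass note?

C diminished is C–Eb–Gb. Root position places the root in the bass: C.

C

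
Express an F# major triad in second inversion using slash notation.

Second inversion of F# major has the fifth (C#) in the bass. As a slash chord: F#M/C#.

F#M/C#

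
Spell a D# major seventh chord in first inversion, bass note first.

D# major seventh is D#–F##–A#–C##. First inversion puts the third (F##) in the bass, with the remaining tones above: F##, A#, C##, D#.

F##, A#, C##, D#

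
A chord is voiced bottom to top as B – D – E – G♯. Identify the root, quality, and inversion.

E dominant seventh, second inversion

The distinct note names are B, D, E, G#. Stacked in thirds they read E–G#–B–D, which is a dominant seventh chord on E.
B is the fifth of E dominant seventh; fifth in the bass means second inversion (figured bass 4/3).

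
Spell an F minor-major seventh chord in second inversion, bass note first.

Spelling F minor-major seventh: F–Ab–C–E. In second inversion the fifth is bass, giving C, E, F, Ab from the bottom.

C, E, F, Ab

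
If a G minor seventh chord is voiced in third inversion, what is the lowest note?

F

G minor seventh is G–Bb–D–F. Third inversion places the seventh in the bass: F.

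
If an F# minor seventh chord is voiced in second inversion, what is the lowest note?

F# minor seventh is F#–A–C#–E. Second inversion places the fifth in the bass: C#.

C#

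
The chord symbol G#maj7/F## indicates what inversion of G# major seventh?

third inversion

G#maj7/F## means G# major seventh with F## in the bass. F## is the seventh of G# major seventh (G#–B#–D#–F##), so this is third inversion.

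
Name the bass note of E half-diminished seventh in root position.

E half-diminished seventh is E–G–Bb–D. Root position places the root in the bass: E.

E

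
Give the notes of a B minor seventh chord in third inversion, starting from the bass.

The chord tones are B–D–F#–A. With the seventh (A) lowest for third inversion: A, B, D, F#.

A, B, D, F#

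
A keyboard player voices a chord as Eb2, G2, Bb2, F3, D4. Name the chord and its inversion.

Eb major ninth, root position

Reducing to letter names: Eb, G, Bb, F, D. These stack in thirds as Eb–G–Bb–D–F — an Eb major ninth chord.
Eb is the root of Eb major ninth; root in the bass means root position.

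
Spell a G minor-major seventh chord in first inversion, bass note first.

Bb, D, F#, G

Spelling G minor-major seventh: G–Bb–D–F#. In first inversion the third is bass, giving Bb, D, F#, G from the bottom.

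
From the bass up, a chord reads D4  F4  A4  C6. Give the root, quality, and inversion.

D minor seventh, root position

Reducing to letter names: D, F, A, C. These stack in thirds as D–F–A–C — a D minor seventh chord.
The lowest note is D, the root of the chord, so this is root position (figured bass 7).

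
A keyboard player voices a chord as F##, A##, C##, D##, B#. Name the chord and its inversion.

The distinct note names are F##, A##, C##, D##, B#. Stacked in thirds they read B#–D##–F##–A##–C##, which is a major ninth chord on B#.
The lowest note is F##, the fifth of the chord, so this is second inversion.

B# major ninth, second inversion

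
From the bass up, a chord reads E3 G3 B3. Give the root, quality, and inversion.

The pitch classes E, G, B arrange in thirds as E–G–B: an E minor triad.
With the root (E) in the bass, the chord is in root position (figured bass 5/3).

E minor, root position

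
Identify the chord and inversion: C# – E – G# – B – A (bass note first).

The pitch classes C#, E, G#, B, A arrange in thirds as A–C#–E–G#–B: an A major ninth chord.
With the third (C#) in the bass, the chord is in first inversion.

A major ninth, first inversion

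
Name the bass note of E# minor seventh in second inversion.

In second inversion the fifth is lowest. For E# minor seventh (E#–G#–B#–D#) that is B#.

B#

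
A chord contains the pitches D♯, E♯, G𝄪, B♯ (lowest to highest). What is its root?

E#

D#, E#, G##, B# are the tones of an E# dominant seventh chord (E#–G##–B#–D#), making E# the root.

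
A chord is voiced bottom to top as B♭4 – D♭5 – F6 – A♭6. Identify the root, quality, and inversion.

Bb minor seventh, root position

The distinct note names are Bb, Db, F, Ab. Stacked in thirds they read Bb–Db–F–Ab, which is a minor seventh chord on Bb.
The lowest note is Bb, the root of the chord, so this is root position (figured bass 7).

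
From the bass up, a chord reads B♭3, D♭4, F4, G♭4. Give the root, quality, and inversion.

The pitch classes Bb, Db, F, Gb arrange in thirds as Gb–Bb–Db–F: a Gb major seventh chord.
Bb is the third of Gb major seventh; third in the bass means first inversion (figured bass 6/5).

Gb major seventh, first inversion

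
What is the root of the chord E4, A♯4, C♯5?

A#

Reordering E, A#, C# into stacked thirds gives A#–C#–E; the bottom of that stack, A#, is the root.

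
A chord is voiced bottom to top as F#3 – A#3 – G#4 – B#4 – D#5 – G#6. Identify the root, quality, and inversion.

G# dominant ninth, third inversion

The pitch classes F#, A#, G#, B#, D# arrange in thirds as G#–B#–D#–F#–A#: a G# dominant ninth chord.
The lowest note is F#, the seventh of the chord, so this is third inversion.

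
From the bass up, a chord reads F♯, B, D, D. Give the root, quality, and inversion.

The pitch classes F#, B, D arrange in thirds as B–D–F#: a B minor triad.
The lowest note is F#, the fifth of the chord, so this is second inversion (figured bass 6/4).

B minor, second inversion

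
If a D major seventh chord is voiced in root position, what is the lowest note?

D major seventh is D–F#–A–C#. Root position places the root in the bass: D.

D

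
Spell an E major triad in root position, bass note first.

E, G#, B

E major is E–G#–B. Root position puts the root (E) in the bass, with the remaining tones above: E, G#, B.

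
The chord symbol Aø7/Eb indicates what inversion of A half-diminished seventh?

second inversion

Aø7/Eb means A half-diminished seventh with Eb in the bass. Eb is the fifth of A half-diminished seventh (A–C–Eb–G), so this is second inversion.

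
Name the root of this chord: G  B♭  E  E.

E

G, Bb, E are the tones of an E diminished triad (E–G–Bb), making E the root.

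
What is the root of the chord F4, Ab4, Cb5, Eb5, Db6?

The distinct letter names are F, Ab, Cb, Eb, Db. Arranged as a stack of thirds they read Db–F–Ab–Cb–Eb, so Db is the root (a Db dominant ninth chord).

Db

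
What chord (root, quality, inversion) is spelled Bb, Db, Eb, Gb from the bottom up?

The distinct note names are Bb, Db, Eb, Gb. Stacked in thirds they read Eb–Gb–Bb–Db, which is a minor seventh chord on Eb.
Bb is the fifth of Eb minor seventh; fifth in the bass means second inversion (figured bass 4/3).

Eb minor seventh, second inversion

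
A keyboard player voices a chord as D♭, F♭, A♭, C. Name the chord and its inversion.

Db minor-major seventh, root position

The distinct note names are Db, Fb, Ab, C. Stacked in thirds they read Db–Fb–Ab–C, which is a minor-major seventh chord on Db.
Db is the root of Db minor-major seventh; root in the bass means root position (figured bass 7).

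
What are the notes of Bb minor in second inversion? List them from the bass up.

The chord tones are Bb–Db–F. With the fifth (F) lowest for second inversion: F, Bb, Db.

F, Bb, Db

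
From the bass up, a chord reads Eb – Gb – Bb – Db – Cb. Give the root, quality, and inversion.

Cb major ninth, first inversion

The distinct note names are Eb, Gb, Bb, Db, Cb. Stacked in thirds they read Cb–Eb–Gb–Bb–Db, which is a major ninth chord on Cb.
With the third (Eb) in the bass, the chord is in first inversion.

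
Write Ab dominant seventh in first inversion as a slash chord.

Ab7/C

First inversion of Ab dominant seventh has the third (C) in the bass. As a slash chord: Ab7/C.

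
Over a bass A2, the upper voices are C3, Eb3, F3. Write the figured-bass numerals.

6/5

The notes A, C, Eb, F stack in thirds as F–A–C–Eb — an F dominant seventh chord. The bass A is the third, so this is first inversion: figured 6/5.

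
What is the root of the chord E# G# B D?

E#

Reordering E#, G#, B, D into stacked thirds gives E#–G#–B–D; the bottom of that stack, E#, is the root.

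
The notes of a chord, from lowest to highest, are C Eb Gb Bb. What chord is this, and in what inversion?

Reducing to letter names: C, Eb, Gb, Bb. These stack in thirds as C–Eb–Gb–Bb — a C half-diminished seventh chord.
The lowest note is C, the root of the chord, so this is root position (figured bass 7).

C half-diminished seventh, root position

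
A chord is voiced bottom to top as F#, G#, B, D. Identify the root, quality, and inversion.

G# half-diminished seventh, third inversion

The pitch classes F#, G#, B, D arrange in thirds as G#–B–D–F#: a G# half-diminished seventh chord.
With the seventh (F#) in the bass, the chord is in third inversion (figured bass 4/2).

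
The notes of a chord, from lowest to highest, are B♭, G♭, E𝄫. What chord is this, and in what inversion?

Ebb augmented, second inversion

Reducing to letter names: Bb, Gb, Ebb. These stack in thirds as Ebb–Gb–Bb — an Ebb augmented triad.
With the fifth (Bb) in the bass, the chord is in second inversion (figured bass 6/4).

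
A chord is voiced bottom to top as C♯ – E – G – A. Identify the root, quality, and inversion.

A dominant seventh, first inversion

Reducing to letter names: C#, E, G, A. These stack in thirds as A–C#–E–G — an A dominant seventh chord.
With the third (C#) in the bass, the chord is in first inversion (figured bass 6/5).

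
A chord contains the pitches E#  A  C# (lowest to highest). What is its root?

A

Reordering E#, A, C# into stacked thirds gives A–C#–E#; the bottom of that stack, A, is the root.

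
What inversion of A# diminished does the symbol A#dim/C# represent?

first inversion

A#dim/C# means A# diminished with C# in the bass. C# is the third of A# diminished (A#–C#–E), so this is first inversion.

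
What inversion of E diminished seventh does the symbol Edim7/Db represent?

third inversion

Edim7/Db means E diminished seventh with Db in the bass. Db is the seventh of E diminished seventh (E–G–Bb–Db), so this is third inversion.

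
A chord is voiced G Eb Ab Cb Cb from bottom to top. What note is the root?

Ab

The distinct letter names are G, Eb, Ab, Cb. Arranged as a stack of thirds they read Ab–Cb–Eb–G, so Ab is the root (an Ab minor-major seventh chord).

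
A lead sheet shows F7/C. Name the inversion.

second inversion

F7/C means F dominant seventh with C in the bass. C is the fifth of F dominant seventh (F–A–C–Eb), so this is second inversion.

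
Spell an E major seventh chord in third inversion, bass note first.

D#, E, G#, B

E major seventh is E–G#–B–D#. Third inversion puts the seventh (D#) in the bass, with the remaining tones above: D#, E, G#, B.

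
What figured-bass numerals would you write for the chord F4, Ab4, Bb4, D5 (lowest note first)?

4/3

The notes F, Ab, Bb, D stack in thirds as Bb–D–F–Ab — a Bb dominant seventh chord. The bass F is the fifth, so this is second inversion: figured 4/3.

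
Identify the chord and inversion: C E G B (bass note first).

The pitch classes C, E, G, B arrange in thirds as C–E–G–B: a C major seventh chord.
The lowest note is C, the root of the chord, so this is root position (figured bass 7).

C major seventh, root position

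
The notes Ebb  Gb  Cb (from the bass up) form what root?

Cb

Ebb, Gb, Cb are the tones of a Cb minor triad (Cb–Ebb–Gb), making Cb the root.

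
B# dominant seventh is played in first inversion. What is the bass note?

D##

B# dominant seventh is B#–D##–F##–A#. First inversion places the third in the bass: D##.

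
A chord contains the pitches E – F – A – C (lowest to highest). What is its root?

E, F, A, C are the tones of an F major seventh chord (F–A–C–E), making F the root.

F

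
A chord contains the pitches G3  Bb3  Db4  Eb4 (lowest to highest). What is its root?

Eb

The distinct letter names are G, Bb, Db, Eb. Arranged as a stack of thirds they read Eb–G–Bb–Db, so Eb is the root (an Eb dominant seventh chord).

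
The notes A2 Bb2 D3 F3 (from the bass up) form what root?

Bb

The distinct letter names are A, Bb, D, F. Arranged as a stack of thirds they read Bb–D–F–A, so Bb is the root (a Bb major seventh chord).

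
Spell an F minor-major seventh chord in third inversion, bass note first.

E, F, Ab, C

The chord tones are F–Ab–C–E. With the seventh (E) lowest for third inversion: E, F, Ab, C.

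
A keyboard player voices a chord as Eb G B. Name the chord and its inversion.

The distinct note names are Eb, G, B. Stacked in thirds they read Eb–G–B, which is an augmented triad on Eb.
Eb is the root of Eb augmented; root in the bass means root position (figured bass 5/3).

Eb augmented, root position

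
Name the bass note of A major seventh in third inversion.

G#

The seventh of A major seventh (A–C#–E–G#) is G#; that is the bass in third inversion.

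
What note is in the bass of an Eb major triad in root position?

The root of Eb major (Eb–G–Bb) is Eb; that is the bass in root position.

Eb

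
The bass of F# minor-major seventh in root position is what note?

F#

The root of F# minor-major seventh (F#–A–C#–E#) is F#; that is the bass in root position.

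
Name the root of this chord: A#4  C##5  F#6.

F#

A#, C##, F# are the tones of an F# augmented triad (F#–A#–C##), making F# the root.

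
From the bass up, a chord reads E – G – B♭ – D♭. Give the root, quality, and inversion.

E diminished seventh, root position

The pitch classes E, G, Bb, Db arrange in thirds as E–G–Bb–Db: an E diminished seventh chord.
The lowest note is E, the root of the chord, so this is root position (figured bass 7).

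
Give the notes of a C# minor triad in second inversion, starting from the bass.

The chord tones are C#–E–G#. With the fifth (G#) lowest for second inversion: G#, C#, E.

G#, C#, E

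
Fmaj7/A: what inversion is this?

Fmaj7/A means F major seventh with A in the bass. A is the third of F major seventh (F–A–C–E), so this is first inversion.

first inversion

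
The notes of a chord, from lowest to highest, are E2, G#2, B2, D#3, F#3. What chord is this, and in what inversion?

The distinct note names are E, G#, B, D#, F#. Stacked in thirds they read E–G#–B–D#–F#, which is a major ninth chord on E.
With the root (E) in the bass, the chord is in root position.

E major ninth, root position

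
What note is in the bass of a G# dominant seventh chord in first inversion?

The third of G# dominant seventh (G#–B#–D#–F#) is B#; that is the bass in first inversion.

B#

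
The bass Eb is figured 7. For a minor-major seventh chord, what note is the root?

Eb

The figures 7 mean the root of the chord is in the bass. If Eb is the root of a minor-major seventh chord, the root is Eb (chord tones Eb–Gb–Bb–D).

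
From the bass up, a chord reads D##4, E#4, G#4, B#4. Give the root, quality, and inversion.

The distinct note names are D##, E#, G#, B#. Stacked in thirds they read E#–G#–B#–D##, which is a minor-major seventh chord on E#.
D## is the seventh of E# minor-major seventh; seventh in the bass means third inversion (figured bass 4/2).

E# minor-major seventh, third inversion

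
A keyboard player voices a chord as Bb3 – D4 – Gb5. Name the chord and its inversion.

Gb augmented, first inversion

The pitch classes Bb, D, Gb arrange in thirds as Gb–Bb–D: a Gb augmented triad.
With the third (Bb) in the bass, the chord is in first inversion (figured bass 6).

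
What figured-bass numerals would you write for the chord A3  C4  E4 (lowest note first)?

The notes A, C, E stack in thirds as A–C–E — an A minor triad. The bass A is the root, so this is root position: figured 5/3.

5/3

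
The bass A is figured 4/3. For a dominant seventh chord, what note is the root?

The figures 4/3 mean the fifth of the chord is in the bass. If A is the fifth of a dominant seventh chord, the root is D (chord tones D–F#–A–C).

D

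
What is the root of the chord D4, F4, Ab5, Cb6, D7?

Reordering D, F, Ab, Cb into stacked thirds gives D–F–Ab–Cb; the bottom of that stack, D, is the root.

D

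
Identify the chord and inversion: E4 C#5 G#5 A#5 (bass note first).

The pitch classes E, C#, G#, A# arrange in thirds as A#–C#–E–G#: an A# half-diminished seventh chord.
E is the fifth of A# half-diminished seventh; fifth in the bass means second inversion (figured bass 4/3).

A# half-diminished seventh, second inversion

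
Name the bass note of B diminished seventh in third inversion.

Ab

The seventh of B diminished seventh (B–D–F–Ab) is Ab; that is the bass in third inversion.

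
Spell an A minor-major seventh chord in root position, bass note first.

A, C, E, G#

Spelling A minor-major seventh: A–C–E–G#. In root position the root is bass, giving A, C, E, G# from the bottom.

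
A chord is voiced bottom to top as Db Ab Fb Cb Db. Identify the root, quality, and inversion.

Db minor seventh, root position

Reducing to letter names: Db, Ab, Fb, Cb. These stack in thirds as Db–Fb–Ab–Cb — a Db minor seventh chord.
With the root (Db) in the bass, the chord is in root position (figured bass 7).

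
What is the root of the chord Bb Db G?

G

Reordering Bb, Db, G into stacked thirds gives G–Bb–Db; the bottom of that stack, G, is the root.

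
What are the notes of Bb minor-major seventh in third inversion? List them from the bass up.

A, Bb, Db, F

Bb minor-major seventh is Bb–Db–F–A. Third inversion puts the seventh (A) in the bass, with the remaining tones above: A, Bb, Db, F.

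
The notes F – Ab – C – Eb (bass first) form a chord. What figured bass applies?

7

The notes F, Ab, C, Eb stack in thirds as F–Ab–C–Eb — an F minor seventh chord. The bass F is the root, so this is root position: figured 7.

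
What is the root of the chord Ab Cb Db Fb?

Db

The distinct letter names are Ab, Cb, Db, Fb. Arranged as a stack of thirds they read Db–Fb–Ab–Cb, so Db is the root (a Db minor seventh chord).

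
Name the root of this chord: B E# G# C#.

B, E#, G#, C# are the tones of a C# dominant seventh chord (C#–E#–G#–B), making C# the root.

C#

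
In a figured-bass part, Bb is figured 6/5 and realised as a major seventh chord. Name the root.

Gb

The figures 6/5 mean the third of the chord is in the bass. If Bb is the third of a major seventh chord, the root is Gb (chord tones Gb–Bb–Db–F).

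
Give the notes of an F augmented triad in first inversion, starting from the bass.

F augmented is F–A–C#. First inversion puts the third (A) in the bass, with the remaining tones above: A, C#, F.

A, C#, F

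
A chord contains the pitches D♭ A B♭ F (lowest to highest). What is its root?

The distinct letter names are Db, A, Bb, F. Arranged as a stack of thirds they read Bb–Db–F–A, so Bb is the root (a Bb minor-major seventh chord).

Bb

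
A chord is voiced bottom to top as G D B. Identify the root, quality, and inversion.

G major, root position

The distinct note names are G, D, B. Stacked in thirds they read G–B–D, which is a major triad on G.
The lowest note is G, the root of the chord, so this is root position (figured bass 5/3).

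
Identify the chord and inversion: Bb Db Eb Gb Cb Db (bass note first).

Cb major ninth, third inversion

Reducing to letter names: Bb, Db, Eb, Gb, Cb. These stack in thirds as Cb–Eb–Gb–Bb–Db — a Cb major ninth chord.
With the seventh (Bb) in the bass, the chord is in third inversion.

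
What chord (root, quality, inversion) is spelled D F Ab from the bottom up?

D diminished, root position

The distinct note names are D, F, Ab. Stacked in thirds they read D–F–Ab, which is a diminished triad on D.
With the root (D) in the bass, the chord is in root position (figured bass 5/3).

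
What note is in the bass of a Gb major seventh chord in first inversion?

Bb

The third of Gb major seventh (Gb–Bb–Db–F) is Bb; that is the bass in first inversion.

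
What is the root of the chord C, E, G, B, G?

Reordering C, E, G, B into stacked thirds gives C–E–G–B; the bottom of that stack, C, is the root.

C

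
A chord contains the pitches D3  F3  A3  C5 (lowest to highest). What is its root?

D

The distinct letter names are D, F, A, C. Arranged as a stack of thirds they read D–F–A–C, so D is the root (a D minor seventh chord).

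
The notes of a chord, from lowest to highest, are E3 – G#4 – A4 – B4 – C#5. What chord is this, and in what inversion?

Reducing to letter names: E, G#, A, B, C#. These stack in thirds as A–C#–E–G#–B — an A major ninth chord.
E is the fifth of A major ninth; fifth in the bass means second inversion.

A major ninth, second inversion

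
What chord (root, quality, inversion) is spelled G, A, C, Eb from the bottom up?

The distinct note names are G, A, C, Eb. Stacked in thirds they read A–C–Eb–G, which is a half-diminished seventh chord on A.
With the seventh (G) in the bass, the chord is in third inversion (figured bass 4/2).

A half-diminished seventh, third inversion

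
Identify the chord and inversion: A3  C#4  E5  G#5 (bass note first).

A major seventh, root position

The pitch classes A, C#, E, G# arrange in thirds as A–C#–E–G#: an A major seventh chord.
The lowest note is A, the root of the chord, so this is root position (figured bass 7).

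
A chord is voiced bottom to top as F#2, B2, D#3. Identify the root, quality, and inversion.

Reducing to letter names: F#, B, D#. These stack in thirds as B–D#–F# — a B major triad.
F# is the fifth of B major; fifth in the bass means second inversion (figured bass 6/4).

B major, second inversion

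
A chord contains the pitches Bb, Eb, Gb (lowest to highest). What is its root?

Eb

Reordering Bb, Eb, Gb into stacked thirds gives Eb–Gb–Bb; the bottom of that stack, Eb, is the root.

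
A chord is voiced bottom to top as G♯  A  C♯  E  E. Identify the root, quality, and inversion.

The distinct note names are G#, A, C#, E. Stacked in thirds they read A–C#–E–G#, which is a major seventh chord on A.
G# is the seventh of A major seventh; seventh in the bass means third inversion (figured bass 4/2).

A major seventh, third inversion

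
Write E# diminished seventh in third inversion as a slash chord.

E#dim7/D

Third inversion of E# diminished seventh has the seventh (D) in the bass. As a slash chord: E#dim7/D.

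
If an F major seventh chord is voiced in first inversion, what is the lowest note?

In first inversion the third is lowest. For F major seventh (F–A–C–E) that is A.

A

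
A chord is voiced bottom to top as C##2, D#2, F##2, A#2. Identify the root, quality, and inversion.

D# major seventh, third inversion

The pitch classes C##, D#, F##, A# arrange in thirds as D#–F##–A#–C##: a D# major seventh chord.
With the seventh (C##) in the bass, the chord is in third inversion (figured bass 4/2).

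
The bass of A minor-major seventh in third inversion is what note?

In third inversion the seventh is lowest. For A minor-major seventh (A–C–E–G#) that is G#.

G#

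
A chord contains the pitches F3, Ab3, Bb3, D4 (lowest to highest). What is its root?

Reordering F, Ab, Bb, D into stacked thirds gives Bb–D–F–Ab; the bottom of that stack, Bb, is the root.

Bb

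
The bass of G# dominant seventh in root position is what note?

The root of G# dominant seventh (G#–B#–D#–F#) is G#; that is the bass in root position.

G#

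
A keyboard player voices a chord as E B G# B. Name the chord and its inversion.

E major, root position

The pitch classes E, B, G# arrange in thirds as E–G#–B: an E major triad.
The lowest note is E, the root of the chord, so this is root position (figured bass 5/3).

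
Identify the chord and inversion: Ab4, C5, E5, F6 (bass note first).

The pitch classes Ab, C, E, F arrange in thirds as F–Ab–C–E: an F minor-major seventh chord.
Ab is the third of F minor-major seventh; third in the bass means first inversion (figured bass 6/5).

F minor-major seventh, first inversion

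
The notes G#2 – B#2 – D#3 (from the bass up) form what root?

G#, B#, D# are the tones of a G# major triad (G#–B#–D#), making G# the root.

G#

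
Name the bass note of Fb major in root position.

The root of Fb major (Fb–Ab–Cb) is Fb; that is the bass in root position.

Fb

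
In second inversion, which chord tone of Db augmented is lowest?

A

Db augmented is Db–F–A. Second inversion places the fifth in the bass: A.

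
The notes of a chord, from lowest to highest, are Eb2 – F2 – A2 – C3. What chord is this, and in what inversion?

F dominant seventh, third inversion

The distinct note names are Eb, F, A, C. Stacked in thirds they read F–A–C–Eb, which is a dominant seventh chord on F.
Eb is the seventh of F dominant seventh; seventh in the bass means third inversion (figured bass 4/2).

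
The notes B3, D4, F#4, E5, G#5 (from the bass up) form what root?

Reordering B, D, F#, E, G# into stacked thirds gives E–G#–B–D–F#; the bottom of that stack, E, is the root.

E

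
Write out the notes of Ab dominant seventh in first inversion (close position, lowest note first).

C, Eb, Gb, Ab

Ab dominant seventh is Ab–C–Eb–Gb. First inversion puts the third (C) in the bass, with the remaining tones above: C, Eb, Gb, Ab.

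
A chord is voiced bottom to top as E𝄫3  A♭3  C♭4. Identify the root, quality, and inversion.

Ab diminished, second inversion

Reducing to letter names: Ebb, Ab, Cb. These stack in thirds as Ab–Cb–Ebb — an Ab diminished triad.
Ebb is the fifth of Ab diminished; fifth in the bass means second inversion (figured bass 6/4).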